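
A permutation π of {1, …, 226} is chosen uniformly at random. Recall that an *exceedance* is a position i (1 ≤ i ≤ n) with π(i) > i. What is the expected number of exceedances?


Write X = Σ_{i=1}^{226} X_i, where X_i = 1_{π(i) > i}.
For each fixed i, π(i) is uniform over {1, …, 226} (marginal of a uniform permutation), so P[π(i) > i] = (n − i)/n. Summing: Σ_{i=1}^{226} (n − i)/n = (0 + 1 + … + 225)/226 = 226(226 − 1)/(2·226) = (226 − 1)/2.
Hence E[X] = Σ_{i=1}^{226} (226 − i)/226 = 225/2 ≈ 112.500.

E[X] = 225/2 = 112.500.


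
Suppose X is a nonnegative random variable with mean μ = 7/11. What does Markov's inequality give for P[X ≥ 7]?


μ = E[X] = 7/11, a = 7.
Markov: P[X ≥ 7] ≤ μ/a = (7/11)/7 = 1/11.
Numerically: ≈ 0.09091.
(Since a = 7 > μ = 0.63636, the bound 1/11 is < 1 and informative.)

P[X ≥ 7] ≤ 1/11 ≈ 0.09091.


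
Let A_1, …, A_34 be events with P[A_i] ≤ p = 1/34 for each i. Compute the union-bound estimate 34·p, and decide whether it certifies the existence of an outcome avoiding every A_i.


Union bound: P[∪_{i=1}^{34} A_i] ≤ Σ_i P[A_i] ≤ 34·p = 34·(1/34) = 1.
Numerically: 1 ≈ 1.000000.
Is 1 < 1? NO.
Since the bound 1 is ≥ 1, the union bound is uninformative here; it does NOT by itself certify existence.

34·p = 1 ≈ 1.000000; existence NOT certified by the union bound.


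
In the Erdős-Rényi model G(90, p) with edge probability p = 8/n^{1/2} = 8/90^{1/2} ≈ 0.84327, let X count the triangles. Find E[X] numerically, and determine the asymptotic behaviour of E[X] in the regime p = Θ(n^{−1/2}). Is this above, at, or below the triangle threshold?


Number of potential triangles: C(90, 3) = 117480.
Each occurs with probability p³ ≈ (0.84327)³ ≈ 5.9966154e-01.
By linearity: E[X] = C(90, 3)·p³ ≈ 117480 · 5.9966154e-01 ≈ 70448.23789.
Since α = 1/2 < 1, p = c/n^{1/2} ≫ 1/n is above the triangle threshold p ~ 1/n. Asymptotically E[X] ~ (c³/6)·n^{3(1−α)} = (8³/6)·n^{1.5} → ∞; triangles are abundant w.h.p.

E[X] ≈ 70448.23789; in regime p = Θ(1/n^{1/2}) E[X] diverges (above the triangle threshold p ~ 1/n).


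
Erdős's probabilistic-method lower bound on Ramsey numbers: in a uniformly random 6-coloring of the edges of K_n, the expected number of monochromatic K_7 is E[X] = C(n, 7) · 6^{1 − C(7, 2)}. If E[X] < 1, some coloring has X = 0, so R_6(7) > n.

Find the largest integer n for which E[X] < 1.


We need C(n, 7) · 6^{1 − 21} < 1, i.e. C(n, 7) < 6^{21 − 1} = 3656158440062976.
Check values of n near the boundary:
  n = 562: C(562, 7) = 3384017972944752; 3384017972944752 < 3656158440062976? YES
  n = 563: C(563, 7) = 3426622515769596; 3426622515769596 < 3656158440062976? YES
  n = 564: C(564, 7) = 3469685994423792; 3469685994423792 < 3656158440062976? YES
  n = 565: C(565, 7) = 3513212521235560; 3513212521235560 < 3656158440062976? YES
  n = 566: C(566, 7) = 3557206237959440; 3557206237959440 < 3656158440062976? YES
  n = 567: C(567, 7) = 3601671315933933; 3601671315933933 < 3656158440062976? YES
  n = 568: C(568, 7) = 3646611956239704; 3646611956239704 < 3656158440062976? YES
  n = 569: C(569, 7) = 3692032389858348; 3692032389858348 < 3656158440062976? NO
  n = 570: C(570, 7) = 3737936877831720; 3737936877831720 < 3656158440062976? NO
The largest n with C(n, 7) < 3656158440062976 is n = 568 (where E[X] = 16882462760369/16926659444736 ≈ 0.99739). Hence R_6(7) > 568, i.e. R_6(7) ≥ 569.

Largest n = 568; hence R_6(7) > 568.


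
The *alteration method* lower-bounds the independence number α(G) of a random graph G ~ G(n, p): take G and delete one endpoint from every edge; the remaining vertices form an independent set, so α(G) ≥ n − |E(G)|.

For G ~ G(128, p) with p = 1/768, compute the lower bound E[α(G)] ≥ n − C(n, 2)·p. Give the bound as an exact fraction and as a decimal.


E[|E(G)|] = C(128, 2)·p = 8128 · (1/768) = 127/12.
E[α(G)] ≥ n − E[|E(G)|] = 128 − 127/12 = 1409/12.
Numerically: ≈ 117.4167.
(This is only a lower bound; the true E[α(G)] may be larger.)

E[α(G)] ≥ 1409/12 ≈ 117.4167.


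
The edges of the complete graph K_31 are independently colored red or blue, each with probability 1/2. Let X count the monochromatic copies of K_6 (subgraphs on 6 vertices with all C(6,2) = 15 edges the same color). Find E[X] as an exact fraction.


Let X = Σ_S X_S over the C(31, 6) = 736281 subsets S of size 6, where X_S = 1 if the K_6 on S is monochromatic.
For a fixed S, the K_6 on S has C(6, 2) = 15 edges. P[all 15 edges red] = (1/2)^15, and likewise for blue, so P[monochromatic] = 2·(1/2)^15 = 2^{1 − 15} = 1/16384.
Summing: E[X] = C(31, 6) · 2^{1 − 15} = 736281 · 1/16384 = 736281/16384.
Numerically: E[X] ≈ 44.939026.

E[X] = C(31,6)·2^(1−C(6,2)) = 736281/16384 ≈ 44.939026.


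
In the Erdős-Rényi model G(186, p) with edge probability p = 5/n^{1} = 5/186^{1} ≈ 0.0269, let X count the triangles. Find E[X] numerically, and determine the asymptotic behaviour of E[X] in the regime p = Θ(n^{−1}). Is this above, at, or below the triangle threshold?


Number of potential triangles: C(186, 3) = 1055240.
Each occurs with probability p³ ≈ (0.0269)³ ≈ 1.94255e-05.
By linearity: E[X] = C(186, 3)·p³ ≈ 1055240 · 1.94255e-05 ≈ 20.499.
Here α = 1, so p = 5/n is exactly at the triangle threshold p ~ 1/n. Asymptotically E[X] → c³/6 = 5³/6 = 125/6 ≈ 20.833, a bounded constant. In this regime the triangle count is asymptotically Poisson(c³/6).

E[X] ≈ 20.499; in regime p = Θ(1/n^{1}) E[X] stays bounded (at the triangle threshold p ~ 1/n).


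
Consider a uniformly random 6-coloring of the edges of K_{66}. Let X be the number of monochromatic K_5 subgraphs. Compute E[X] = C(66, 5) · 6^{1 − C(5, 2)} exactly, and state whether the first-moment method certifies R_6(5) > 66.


E[X] = C(66, 5) · 6^{1 − 10} = 8936928 · 6^{−9} = 8936928/10077696.
As a reduced fraction: E[X] = 31031/34992 ≈ 0.886803.
Is E[X] < 1? YES.
Since E[X] < 1, there exists a 6-coloring of K_{66} with no monochromatic K_5; hence R_6(5) > 66.

E[X] = 31031/34992 ≈ 0.886803; E[X] < 1, so R_6(5) > 66.


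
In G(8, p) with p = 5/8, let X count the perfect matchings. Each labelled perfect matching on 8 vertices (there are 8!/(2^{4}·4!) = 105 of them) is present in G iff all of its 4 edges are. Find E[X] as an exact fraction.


K_8 has 8!/(2^{4}·4!) = 105 labelled perfect matchings.
For each such perfect matching H, let X_H = 1 if all 4 edges of H are present in G. Then P[X_H = 1] = p^{4} = (5/8)^{4} = 625/4096.
Summing the indicators: E[X] = Σ_H E[X_H] = 105 · p^{4} = 105 · 625/4096 = 65625/4096.
Numerically: E[X] ≈ 16.02.

E[X] = 105 · (5/8)^{4} = 65625/4096 ≈ 16.02.


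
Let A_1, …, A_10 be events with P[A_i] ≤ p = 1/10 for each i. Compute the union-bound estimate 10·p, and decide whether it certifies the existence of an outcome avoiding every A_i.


Union bound: P[∪_{i=1}^{10} A_i] ≤ Σ_i P[A_i] ≤ 10·p = 10·(1/10) = 1.
Numerically: 1 ≈ 1.000.
Is 1 < 1? NO.
Since the bound 1 is ≥ 1, the union bound is uninformative here; it does NOT by itself certify existence.

10·p = 1 ≈ 1.000; existence NOT certified by the union bound.


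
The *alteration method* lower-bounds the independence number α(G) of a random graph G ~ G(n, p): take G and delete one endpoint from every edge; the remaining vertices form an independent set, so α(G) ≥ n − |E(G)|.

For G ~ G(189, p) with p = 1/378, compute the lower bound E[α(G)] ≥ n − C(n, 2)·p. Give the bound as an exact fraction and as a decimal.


E[|E(G)|] = C(189, 2)·p = 17766 · (1/378) = 47.
E[α(G)] ≥ n − E[|E(G)|] = 189 − 47 = 142.
Numerically: ≈ 142.0000.
(This is only a lower bound; the true E[α(G)] may be larger.)

E[α(G)] ≥ 142 ≈ 142.0000.


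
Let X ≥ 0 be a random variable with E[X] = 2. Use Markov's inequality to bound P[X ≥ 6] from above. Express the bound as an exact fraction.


μ = E[X] = 2, a = 6.
Markov: P[X ≥ 6] ≤ μ/a = (2)/6 = 1/3.
Numerically: ≈ 0.333.
(Since a = 6 > μ = 2.000, the bound 1/3 is < 1 and informative.)

P[X ≥ 6] ≤ 1/3 ≈ 0.333.


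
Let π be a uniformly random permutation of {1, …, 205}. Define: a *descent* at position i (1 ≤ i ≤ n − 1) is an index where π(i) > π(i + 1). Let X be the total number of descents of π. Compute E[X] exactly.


Write X = Σ X_I over i = 1, …, 204, with X_I the indicator of one descent.
There are 204 indicators.
For each fixed i, the pair (π(i), π(i+1)) is a uniformly random ordered pair of distinct values from {1, …, 205}; by symmetry P[π(i) > π(i+1)] = 1/2.
By linearity: E[X] = 204 · (1/2) = (205 − 1) · (1/2) = 102 ≈ 102.0000.

E[X] = 102 = 102.0000.


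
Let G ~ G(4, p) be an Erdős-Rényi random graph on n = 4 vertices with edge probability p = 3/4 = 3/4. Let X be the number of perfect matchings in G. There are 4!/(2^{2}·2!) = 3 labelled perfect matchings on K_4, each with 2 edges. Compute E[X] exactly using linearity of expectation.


K_4 has 4!/(2^{2}·2!) = 3 labelled perfect matchings.
For each such perfect matching H, let X_H = 1 if all 2 edges of H are present in G. Then P[X_H = 1] = p^{2} = (3/4)^{2} = 9/16.
Summing the indicators: E[X] = Σ_H E[X_H] = 3 · p^{2} = 3 · 9/16 = 27/16.
Numerically: E[X] ≈ 1.6875.

E[X] = 3 · (3/4)^{2} = 27/16 ≈ 1.6875.


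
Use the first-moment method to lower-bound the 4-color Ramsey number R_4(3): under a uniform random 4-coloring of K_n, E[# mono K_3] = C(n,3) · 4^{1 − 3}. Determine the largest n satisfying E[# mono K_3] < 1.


We need C(n, 3) · 4^{1 − 3} < 1, i.e. C(n, 3) < 4^{3 − 1} = 16.
Check values of n near the boundary:
  n = 3: C(3, 3) = 1; 1 < 16? YES
  n = 4: C(4, 3) = 4; 4 < 16? YES
  n = 5: C(5, 3) = 10; 10 < 16? YES
  n = 6: C(6, 3) = 20; 20 < 16? NO
The largest n with C(n, 3) < 16 is n = 5 (where E[X] = 5/8 ≈ 0.625000). Hence R_4(3) > 5, i.e. R_4(3) ≥ 6.

Largest n = 5; hence R_4(3) > 5.


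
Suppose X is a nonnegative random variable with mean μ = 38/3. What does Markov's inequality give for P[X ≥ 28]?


μ = E[X] = 38/3, a = 28.
Markov: P[X ≥ 28] ≤ μ/a = (38/3)/28 = 19/42.
Numerically: ≈ 0.45238.
(Since a = 28 > μ = 12.66667, the bound 19/42 is < 1 and informative.)

P[X ≥ 28] ≤ 19/42 ≈ 0.45238.


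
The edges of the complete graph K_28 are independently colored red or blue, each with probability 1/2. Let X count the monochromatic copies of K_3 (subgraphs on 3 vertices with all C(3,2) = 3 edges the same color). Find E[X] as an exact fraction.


Let X = Σ_S X_S over the C(28, 3) = 3276 subsets S of size 3, where X_S = 1 if the K_3 on S is monochromatic.
For a fixed S, the K_3 on S has C(3, 2) = 3 edges. P[all 3 edges red] = (1/2)^3, and likewise for blue, so P[monochromatic] = 2·(1/2)^3 = 2^{1 − 3} = 1/4.
Summing: E[X] = C(28, 3) · 2^{1 − 3} = 3276 · 1/4 = 819.
Numerically: E[X] ≈ 819.000.

E[X] = C(28,3)·2^(1−C(3,2)) = 819 ≈ 819.000.


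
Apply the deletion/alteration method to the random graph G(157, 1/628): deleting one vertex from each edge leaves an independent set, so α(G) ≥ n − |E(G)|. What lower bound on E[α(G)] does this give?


E[|E(G)|] = C(157, 2)·p = 12246 · (1/628) = 39/2.
E[α(G)] ≥ n − E[|E(G)|] = 157 − 39/2 = 275/2.
Numerically: ≈ 137.500000.
(This is only a lower bound; the true E[α(G)] may be larger.)

E[α(G)] ≥ 275/2 ≈ 137.500000.


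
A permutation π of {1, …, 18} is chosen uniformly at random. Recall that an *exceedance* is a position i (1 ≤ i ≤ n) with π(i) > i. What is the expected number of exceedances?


Write X = Σ_{i=1}^{18} X_i, where X_i = 1_{π(i) > i}.
For each fixed i, π(i) is uniform over {1, …, 18} (marginal of a uniform permutation), so P[π(i) > i] = (n − i)/n. Summing: Σ_{i=1}^{18} (n − i)/n = (0 + 1 + … + 17)/18 = 18(18 − 1)/(2·18) = (18 − 1)/2.
Hence E[X] = Σ_{i=1}^{18} (18 − i)/18 = 17/2 ≈ 8.50000.

E[X] = 17/2 = 8.50000.


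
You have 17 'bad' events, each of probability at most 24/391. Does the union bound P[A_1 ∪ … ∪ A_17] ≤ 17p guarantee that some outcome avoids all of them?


Union bound: P[∪_{i=1}^{17} A_i] ≤ Σ_i P[A_i] ≤ 17·p = 17·(24/391) = 24/23.
Numerically: 24/23 ≈ 1.043478.
Is 24/23 < 1? NO.
Since the bound 24/23 is ≥ 1, the union bound is uninformative here; it does NOT by itself certify existence.

17·p = 24/23 ≈ 1.043478; existence NOT certified by the union bound.


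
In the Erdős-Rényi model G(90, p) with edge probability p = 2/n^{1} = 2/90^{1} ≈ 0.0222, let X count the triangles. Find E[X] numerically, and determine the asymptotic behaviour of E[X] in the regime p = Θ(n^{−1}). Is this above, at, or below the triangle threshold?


Number of potential triangles: C(90, 3) = 117480.
Each occurs with probability p³ ≈ (0.0222)³ ≈ 1.09739e-05.
By linearity: E[X] = C(90, 3)·p³ ≈ 117480 · 1.09739e-05 ≈ 1.289.
Here α = 1, so p = 2/n is exactly at the triangle threshold p ~ 1/n. Asymptotically E[X] → c³/6 = 2³/6 = 4/3 ≈ 1.333, a bounded constant. In this regime the triangle count is asymptotically Poisson(c³/6).

E[X] ≈ 1.289; in regime p = Θ(1/n^{1}) E[X] stays bounded (at the triangle threshold p ~ 1/n).


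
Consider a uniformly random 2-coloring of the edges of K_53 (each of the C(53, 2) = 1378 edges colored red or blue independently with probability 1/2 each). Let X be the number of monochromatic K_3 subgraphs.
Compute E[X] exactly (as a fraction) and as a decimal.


Let X = Σ_S X_S over the C(53, 3) = 23426 subsets S of size 3, where X_S = 1 if the K_3 on S is monochromatic.
For a fixed S, the K_3 on S has C(3, 2) = 3 edges. P[all 3 edges red] = (1/2)^3, and likewise for blue, so P[monochromatic] = 2·(1/2)^3 = 2^{1 − 3} = 1/4.
By linearity: E[X] = C(53, 3) · 2^{1 − 3} = 23426 · 1/4 = 11713/2.
Numerically: E[X] ≈ 5856.5000.

E[X] = C(53,3)·2^(1−C(3,2)) = 11713/2 ≈ 5856.5000.


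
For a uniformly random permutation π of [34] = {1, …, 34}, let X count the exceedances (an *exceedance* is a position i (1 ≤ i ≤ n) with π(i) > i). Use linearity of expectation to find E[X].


Write X = Σ_{i=1}^{34} X_i, where X_i = 1_{π(i) > i}.
For each fixed i, π(i) is uniform over {1, …, 34} (marginal of a uniform permutation), so P[π(i) > i] = (n − i)/n. Summing: Σ_{i=1}^{34} (n − i)/n = (0 + 1 + … + 33)/34 = 34(34 − 1)/(2·34) = (34 − 1)/2.
Hence E[X] = Σ_{i=1}^{34} (34 − i)/34 = 33/2 ≈ 16.500000.

E[X] = 33/2 = 16.500000.


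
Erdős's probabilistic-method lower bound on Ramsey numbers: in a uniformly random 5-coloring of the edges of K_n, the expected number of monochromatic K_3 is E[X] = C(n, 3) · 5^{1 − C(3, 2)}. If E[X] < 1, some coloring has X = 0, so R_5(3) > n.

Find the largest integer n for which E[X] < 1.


We need C(n, 3) · 5^{1 − 3} < 1, i.e. C(n, 3) < 5^{3 − 1} = 25.
Check values of n near the boundary:
  n = 4: C(4, 3) = 4; 4 < 25? YES
  n = 5: C(5, 3) = 10; 10 < 25? YES
  n = 6: C(6, 3) = 20; 20 < 25? YES
  n = 7: C(7, 3) = 35; 35 < 25? NO
  n = 8: C(8, 3) = 56; 56 < 25? NO
The largest n with C(n, 3) < 25 is n = 6 (where E[X] = 4/5 ≈ 0.8000000). Hence R_5(3) > 6, i.e. R_5(3) ≥ 7.

Largest n = 6; hence R_5(3) > 6.


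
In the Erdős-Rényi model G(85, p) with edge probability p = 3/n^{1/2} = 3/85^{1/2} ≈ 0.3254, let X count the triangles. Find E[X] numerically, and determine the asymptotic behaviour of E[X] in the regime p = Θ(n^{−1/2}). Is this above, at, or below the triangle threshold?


Number of potential triangles: C(85, 3) = 98770.
Each occurs with probability p³ ≈ (0.3254)³ ≈ 3.4453661e-02.
By linearity: E[X] = C(85, 3)·p³ ≈ 98770 · 3.4453661e-02 ≈ 3402.98809.
Since α = 1/2 < 1, p = c/n^{1/2} ≫ 1/n is above the triangle threshold p ~ 1/n. Asymptotically E[X] ~ (c³/6)·n^{3(1−α)} = (3³/6)·n^{1.5} → ∞; triangles are abundant w.h.p.

E[X] ≈ 3402.98809; in regime p = Θ(1/n^{1/2}) E[X] diverges (above the triangle threshold p ~ 1/n).


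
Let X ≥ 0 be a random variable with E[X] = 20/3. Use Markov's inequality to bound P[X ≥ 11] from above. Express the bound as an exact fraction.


μ = E[X] = 20/3, a = 11.
Markov: P[X ≥ 11] ≤ μ/a = (20/3)/11 = 20/33.
Numerically: ≈ 0.606.
(Since a = 11 > μ = 6.667, the bound 20/33 is < 1 and informative.)

P[X ≥ 11] ≤ 20/33 ≈ 0.606.


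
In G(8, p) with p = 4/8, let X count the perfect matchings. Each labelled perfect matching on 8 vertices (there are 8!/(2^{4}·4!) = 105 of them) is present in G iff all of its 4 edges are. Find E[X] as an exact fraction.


K_8 has 8!/(2^{4}·4!) = 105 labelled perfect matchings.
For each such perfect matching H, let X_H = 1 if all 4 edges of H are present in G. Then P[X_H = 1] = p^{4} = (1/2)^{4} = 1/16.
Summing the indicators: E[X] = Σ_H E[X_H] = 105 · p^{4} = 105 · 1/16 = 105/16.
Numerically: E[X] ≈ 6.5625.

E[X] = 105 · (1/2)^{4} = 105/16 ≈ 6.5625.


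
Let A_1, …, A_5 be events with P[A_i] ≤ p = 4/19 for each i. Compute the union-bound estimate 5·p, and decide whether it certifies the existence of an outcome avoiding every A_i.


Union bound: P[∪_{i=1}^{5} A_i] ≤ Σ_i P[A_i] ≤ 5·p = 5·(4/19) = 20/19.
Numerically: 20/19 ≈ 1.0526316.
Is 20/19 < 1? NO.
Since the bound 20/19 is ≥ 1, the union bound is uninformative here; it does NOT by itself certify existence.

5·p = 20/19 ≈ 1.0526316; existence NOT certified by the union bound.


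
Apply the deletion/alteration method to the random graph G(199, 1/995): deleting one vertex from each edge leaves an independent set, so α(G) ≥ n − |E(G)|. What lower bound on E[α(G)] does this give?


E[|E(G)|] = C(199, 2)·p = 19701 · (1/995) = 99/5.
E[α(G)] ≥ n − E[|E(G)|] = 199 − 99/5 = 896/5.
Numerically: ≈ 179.200000.
(This is only a lower bound; the true E[α(G)] may be larger.)

E[α(G)] ≥ 896/5 ≈ 179.200000.


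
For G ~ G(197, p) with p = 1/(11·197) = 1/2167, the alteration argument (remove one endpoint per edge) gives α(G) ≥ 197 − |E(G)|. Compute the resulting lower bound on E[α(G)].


E[|E(G)|] = C(197, 2)·p = 19306 · (1/2167) = 98/11.
E[α(G)] ≥ n − E[|E(G)|] = 197 − 98/11 = 2069/11.
Numerically: ≈ 188.0909.
(This is only a lower bound; the true E[α(G)] may be larger.)

E[α(G)] ≥ 2069/11 ≈ 188.0909.


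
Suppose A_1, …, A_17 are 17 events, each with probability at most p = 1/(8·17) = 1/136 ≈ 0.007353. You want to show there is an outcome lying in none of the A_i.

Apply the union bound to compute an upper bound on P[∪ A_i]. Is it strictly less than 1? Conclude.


Union bound: P[∪_{i=1}^{17} A_i] ≤ Σ_i P[A_i] ≤ 17·p = 17·(1/136) = 1/8.
Numerically: 1/8 ≈ 0.125000.
Is 1/8 < 1? YES.
Since P[∪ A_i] ≤ 1/8 < 1, the complement has P[∩ A_i^c] ≥ 1 − 1/8 = 7/8 > 0, so some outcome avoids every A_i.

17·p = 1/8 ≈ 0.125000; existence CERTIFIED by the union bound.


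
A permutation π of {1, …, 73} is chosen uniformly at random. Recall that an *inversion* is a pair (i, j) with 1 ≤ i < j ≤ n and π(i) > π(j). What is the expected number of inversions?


Write X = Σ X_I over the C(73, 2) = 2628 pairs i < j, with X_I the indicator of one inversion.
There are 2628 indicators.
For each fixed pair i < j, the values π(i) and π(j) are two distinct elements of {1, …, 73} in uniformly random order; by symmetry P[π(i) > π(j)] = 1/2.
By linearity: E[X] = 2628 · (1/2) = C(73, 2) · (1/2) = 2628/2 = 1314 ≈ 1314.000000.

E[X] = 1314 = 1314.000000.


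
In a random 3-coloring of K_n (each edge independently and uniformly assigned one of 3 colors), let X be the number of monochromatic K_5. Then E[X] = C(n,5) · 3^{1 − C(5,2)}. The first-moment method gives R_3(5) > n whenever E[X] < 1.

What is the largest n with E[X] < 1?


We need C(n, 5) · 3^{1 − 10} < 1, i.e. C(n, 5) < 3^{10 − 1} = 19683.
Check values of n near the boundary:
  n = 15: C(15, 5) = 3003; 3003 < 19683? YES
  n = 16: C(16, 5) = 4368; 4368 < 19683? YES
  n = 17: C(17, 5) = 6188; 6188 < 19683? YES
  n = 18: C(18, 5) = 8568; 8568 < 19683? YES
  n = 19: C(19, 5) = 11628; 11628 < 19683? YES
  n = 20: C(20, 5) = 15504; 15504 < 19683? YES
  n = 21: C(21, 5) = 20349; 20349 < 19683? NO
  n = 22: C(22, 5) = 26334; 26334 < 19683? NO
  n = 23: C(23, 5) = 33649; 33649 < 19683? NO
The largest n with C(n, 5) < 19683 is n = 20 (where E[X] = 5168/6561 ≈ 0.7877). Hence R_3(5) > 20, i.e. R_3(5) ≥ 21.

Largest n = 20; hence R_3(5) > 20.


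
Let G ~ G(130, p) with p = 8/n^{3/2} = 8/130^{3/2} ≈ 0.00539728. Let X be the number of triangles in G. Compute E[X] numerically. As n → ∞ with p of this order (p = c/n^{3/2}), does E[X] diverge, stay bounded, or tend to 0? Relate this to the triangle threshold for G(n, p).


Number of potential triangles: C(130, 3) = 357760.
Each occurs with probability p³ ≈ (0.00539728)³ ≈ 1.57226185e-07.
By linearity: E[X] = C(130, 3)·p³ ≈ 357760 · 1.57226185e-07 ≈ 0.056249.
Since α = 3/2 > 1, p = c/n^{3/2} = o(1/n) is below the triangle threshold p ~ 1/n. Asymptotically E[X] ~ (c³/6)·n^{3(1−α)} = (8³/6)·n^{-1.5} → 0, so by Markov's inequality G has no triangles w.h.p.

E[X] ≈ 0.056249; in regime p = Θ(1/n^{3/2}) E[X] tends to 0 (below the triangle threshold p ~ 1/n).


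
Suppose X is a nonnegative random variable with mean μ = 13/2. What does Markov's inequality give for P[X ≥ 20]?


μ = E[X] = 13/2, a = 20.
Markov: P[X ≥ 20] ≤ μ/a = (13/2)/20 = 13/40.
Numerically: ≈ 0.32500.
(Since a = 20 > μ = 6.50000, the bound 13/40 is < 1 and informative.)

P[X ≥ 20] ≤ 13/40 ≈ 0.32500.


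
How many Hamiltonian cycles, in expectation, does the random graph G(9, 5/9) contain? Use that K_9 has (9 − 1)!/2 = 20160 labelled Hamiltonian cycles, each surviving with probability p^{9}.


K_9 has (9 − 1)!/2 = 20160 labelled Hamiltonian cycles.
For each such Hamiltonian cycle H, let X_H = 1 if all 9 edges of H are present in G. Then P[X_H = 1] = p^{9} = (5/9)^{9} = 1953125/387420489.
By linearity of expectation: E[X] = Σ_H E[X_H] = 20160 · p^{9} = 20160 · 1953125/387420489 = 4375000000/43046721.
Numerically: E[X] ≈ 102.

E[X] = 20160 · (5/9)^{9} = 4375000000/43046721 ≈ 102.


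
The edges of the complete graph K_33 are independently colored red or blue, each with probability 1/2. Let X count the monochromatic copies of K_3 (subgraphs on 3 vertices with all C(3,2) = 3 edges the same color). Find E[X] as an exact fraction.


Let X = Σ_S X_S over the C(33, 3) = 5456 subsets S of size 3, where X_S = 1 if the K_3 on S is monochromatic.
For a fixed S, the K_3 on S has C(3, 2) = 3 edges. P[all 3 edges red] = (1/2)^3, and likewise for blue, so P[monochromatic] = 2·(1/2)^3 = 2^{1 − 3} = 1/4.
By linearity of expectation: E[X] = C(33, 3) · 2^{1 − 3} = 5456 · 1/4 = 1364.
Numerically: E[X] ≈ 1364.000000.

E[X] = C(33,3)·2^(1−C(3,2)) = 1364 ≈ 1364.000000.


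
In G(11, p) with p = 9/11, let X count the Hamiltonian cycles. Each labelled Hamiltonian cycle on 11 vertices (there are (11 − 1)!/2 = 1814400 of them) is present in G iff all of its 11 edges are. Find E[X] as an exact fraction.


K_11 has (11 − 1)!/2 = 1814400 labelled Hamiltonian cycles.
For each such Hamiltonian cycle H, let X_H = 1 if all 11 edges of H are present in G. Then P[X_H = 1] = p^{11} = (9/11)^{11} = 31381059609/285311670611.
By linearity: E[X] = Σ_H E[X_H] = 1814400 · p^{11} = 1814400 · 31381059609/285311670611 = 56937794554569600/285311670611.
Numerically: E[X] ≈ 199563.

E[X] = 1814400 · (9/11)^{11} = 56937794554569600/285311670611 ≈ 199563.


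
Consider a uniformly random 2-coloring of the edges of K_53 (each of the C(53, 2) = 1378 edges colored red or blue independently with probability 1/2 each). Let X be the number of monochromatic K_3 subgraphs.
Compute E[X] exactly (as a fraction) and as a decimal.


Let X = Σ_S X_S over the C(53, 3) = 23426 subsets S of size 3, where X_S = 1 if the K_3 on S is monochromatic.
For a fixed S, the K_3 on S has C(3, 2) = 3 edges. P[all 3 edges red] = (1/2)^3, and likewise for blue, so P[monochromatic] = 2·(1/2)^3 = 2^{1 − 3} = 1/4.
By linearity of expectation: E[X] = C(53, 3) · 2^{1 − 3} = 23426 · 1/4 = 11713/2.
Numerically: E[X] ≈ 5856.500.

E[X] = C(53,3)·2^(1−C(3,2)) = 11713/2 ≈ 5856.500.


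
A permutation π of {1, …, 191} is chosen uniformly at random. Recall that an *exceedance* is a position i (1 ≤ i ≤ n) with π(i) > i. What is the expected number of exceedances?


Write X = Σ_{i=1}^{191} X_i, where X_i = 1_{π(i) > i}.
For each fixed i, π(i) is uniform over {1, …, 191} (marginal of a uniform permutation), so P[π(i) > i] = (n − i)/n. Summing: Σ_{i=1}^{191} (n − i)/n = (0 + 1 + … + 190)/191 = 191(191 − 1)/(2·191) = (191 − 1)/2.
Hence E[X] = Σ_{i=1}^{191} (191 − i)/191 = 95 ≈ 95.000000.

E[X] = 95 = 95.000000.


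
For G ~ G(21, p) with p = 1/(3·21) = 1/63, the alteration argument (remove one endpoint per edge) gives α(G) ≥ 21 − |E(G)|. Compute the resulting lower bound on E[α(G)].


E[|E(G)|] = C(21, 2)·p = 210 · (1/63) = 10/3.
E[α(G)] ≥ n − E[|E(G)|] = 21 − 10/3 = 53/3.
Numerically: ≈ 17.667.
(This is only a lower bound; the true E[α(G)] may be larger.)

E[α(G)] ≥ 53/3 ≈ 17.667.


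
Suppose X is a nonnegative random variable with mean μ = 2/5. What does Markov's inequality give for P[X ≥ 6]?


μ = E[X] = 2/5, a = 6.
Markov: P[X ≥ 6] ≤ μ/a = (2/5)/6 = 1/15.
Numerically: ≈ 0.0667.
(Since a = 6 > μ = 0.4000, the bound 1/15 is < 1 and informative.)

P[X ≥ 6] ≤ 1/15 ≈ 0.0667.


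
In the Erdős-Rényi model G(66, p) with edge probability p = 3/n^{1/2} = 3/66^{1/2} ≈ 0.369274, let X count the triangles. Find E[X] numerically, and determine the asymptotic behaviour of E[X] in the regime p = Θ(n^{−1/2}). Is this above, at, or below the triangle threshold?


Number of potential triangles: C(66, 3) = 45760.
Each occurs with probability p³ ≈ (0.369274)³ ≈ 5.03556099e-02.
By linearity: E[X] = C(66, 3)·p³ ≈ 45760 · 5.03556099e-02 ≈ 2304.272711.
Since α = 1/2 < 1, p = c/n^{1/2} ≫ 1/n is above the triangle threshold p ~ 1/n. Asymptotically E[X] ~ (c³/6)·n^{3(1−α)} = (3³/6)·n^{1.5} → ∞; triangles are abundant w.h.p.

E[X] ≈ 2304.272711; in regime p = Θ(1/n^{1/2}) E[X] diverges (above the triangle threshold p ~ 1/n).


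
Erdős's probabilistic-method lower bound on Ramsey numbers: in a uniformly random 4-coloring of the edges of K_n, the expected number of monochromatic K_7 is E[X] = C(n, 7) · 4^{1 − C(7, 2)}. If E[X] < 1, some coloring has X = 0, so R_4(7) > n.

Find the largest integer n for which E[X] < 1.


We need C(n, 7) · 4^{1 − 21} < 1, i.e. C(n, 7) < 4^{21 − 1} = 1099511627776.
Check values of n near the boundary:
  n = 178: C(178, 7) = 996867063280; 996867063280 < 1099511627776? YES
  n = 179: C(179, 7) = 1037437234460; 1037437234460 < 1099511627776? YES
  n = 180: C(180, 7) = 1079414463600; 1079414463600 < 1099511627776? YES
  n = 181: C(181, 7) = 1122839183400; 1122839183400 < 1099511627776? NO
  n = 182: C(182, 7) = 1167752750736; 1167752750736 < 1099511627776? NO
The largest n with C(n, 7) < 1099511627776 is n = 180 (where E[X] = 67463403975/68719476736 ≈ 0.9817217). Hence R_4(7) > 180, i.e. R_4(7) ≥ 181.

Largest n = 180; hence R_4(7) > 180.


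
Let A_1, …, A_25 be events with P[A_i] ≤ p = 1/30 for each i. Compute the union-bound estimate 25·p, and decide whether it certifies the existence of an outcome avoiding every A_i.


Union bound: P[∪_{i=1}^{25} A_i] ≤ Σ_i P[A_i] ≤ 25·p = 25·(1/30) = 5/6.
Numerically: 5/6 ≈ 0.8333.
Is 5/6 < 1? YES.
Since P[∪ A_i] ≤ 5/6 < 1, the complement has P[∩ A_i^c] ≥ 1 − 5/6 = 1/6 > 0, so some outcome avoids every A_i.

25·p = 5/6 ≈ 0.8333; existence CERTIFIED by the union bound.


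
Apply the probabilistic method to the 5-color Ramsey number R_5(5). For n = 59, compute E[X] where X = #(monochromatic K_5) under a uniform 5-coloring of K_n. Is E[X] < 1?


E[X] = C(59, 5) · 5^{1 − 10} = 5006386 · 5^{−9} = 5006386/1953125.
As a reduced fraction: E[X] = 5006386/1953125 ≈ 2.563270.
Is E[X] < 1? NO.
Since E[X] ≥ 1, the first-moment bound is inconclusive at n = 59; it does NOT by itself certify R_5(5) > 59.

E[X] = 5006386/1953125 ≈ 2.563270; E[X] ≥ 1; first-moment method inconclusive here.


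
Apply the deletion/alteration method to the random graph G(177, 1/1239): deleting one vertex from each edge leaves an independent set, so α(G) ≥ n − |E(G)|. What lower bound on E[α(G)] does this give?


E[|E(G)|] = C(177, 2)·p = 15576 · (1/1239) = 88/7.
E[α(G)] ≥ n − E[|E(G)|] = 177 − 88/7 = 1151/7.
Numerically: ≈ 164.42857.
(This is only a lower bound; the true E[α(G)] may be larger.)

E[α(G)] ≥ 1151/7 ≈ 164.42857.


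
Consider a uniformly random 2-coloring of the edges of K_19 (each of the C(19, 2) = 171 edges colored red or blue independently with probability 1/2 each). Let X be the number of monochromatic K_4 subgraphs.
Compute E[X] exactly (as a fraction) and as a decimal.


Let X = Σ_S X_S over the C(19, 4) = 3876 subsets S of size 4, where X_S = 1 if the K_4 on S is monochromatic.
For a fixed S, the K_4 on S has C(4, 2) = 6 edges. P[all 6 edges red] = (1/2)^6, and likewise for blue, so P[monochromatic] = 2·(1/2)^6 = 2^{1 − 6} = 1/32.
Summing: E[X] = C(19, 4) · 2^{1 − 6} = 3876 · 1/32 = 969/8.
Numerically: E[X] ≈ 121.125.

E[X] = C(19,4)·2^(1−C(4,2)) = 969/8 ≈ 121.125.


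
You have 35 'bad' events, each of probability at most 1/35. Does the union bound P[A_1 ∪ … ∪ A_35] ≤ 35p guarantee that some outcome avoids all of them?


Union bound: P[∪_{i=1}^{35} A_i] ≤ Σ_i P[A_i] ≤ 35·p = 35·(1/35) = 1.
Numerically: 1 ≈ 1.0000.
Is 1 < 1? NO.
Since the bound 1 is ≥ 1, the union bound is uninformative here; it does NOT by itself certify existence.

35·p = 1 ≈ 1.0000; existence NOT certified by the union bound.


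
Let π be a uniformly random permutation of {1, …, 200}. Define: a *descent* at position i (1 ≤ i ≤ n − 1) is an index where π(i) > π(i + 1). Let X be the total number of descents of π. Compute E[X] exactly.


Write X = Σ X_I over i = 1, …, 199, with X_I the indicator of one descent.
There are 199 indicators.
For each fixed i, the pair (π(i), π(i+1)) is a uniformly random ordered pair of distinct values from {1, …, 200}; by symmetry P[π(i) > π(i+1)] = 1/2.
By linearity: E[X] = 199 · (1/2) = (200 − 1) · (1/2) = 199/2 ≈ 99.50000.

E[X] = 199/2 = 99.50000.


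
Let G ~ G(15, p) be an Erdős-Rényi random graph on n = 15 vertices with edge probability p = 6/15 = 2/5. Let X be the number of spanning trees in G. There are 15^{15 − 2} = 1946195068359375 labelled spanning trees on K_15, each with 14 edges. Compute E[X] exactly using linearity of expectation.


K_15 has 15^{15 − 2} = 1946195068359375 labelled spanning trees.
For each such spanning tree H, let X_H = 1 if all 14 edges of H are present in G. Then P[X_H = 1] = p^{14} = (2/5)^{14} = 16384/6103515625.
By linearity of expectation: E[X] = Σ_H E[X_H] = 1946195068359375 · p^{14} = 1946195068359375 · 16384/6103515625 = 26121388032/5.
Numerically: E[X] ≈ 5.22428e+09.

E[X] = 1946195068359375 · (2/5)^{14} = 26121388032/5 ≈ 5.22428e+09.


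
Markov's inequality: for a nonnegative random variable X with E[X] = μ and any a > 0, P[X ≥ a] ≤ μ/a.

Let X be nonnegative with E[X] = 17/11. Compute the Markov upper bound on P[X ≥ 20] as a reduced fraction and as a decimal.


μ = E[X] = 17/11, a = 20.
Markov: P[X ≥ 20] ≤ μ/a = (17/11)/20 = 17/220.
Numerically: ≈ 0.077.
(Since a = 20 > μ = 1.545, the bound 17/220 is < 1 and informative.)

P[X ≥ 20] ≤ 17/220 ≈ 0.077.


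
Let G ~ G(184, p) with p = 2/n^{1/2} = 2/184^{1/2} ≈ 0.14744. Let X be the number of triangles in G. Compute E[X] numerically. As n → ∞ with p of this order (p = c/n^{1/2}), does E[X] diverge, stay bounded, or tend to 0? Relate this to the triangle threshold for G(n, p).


Number of potential triangles: C(184, 3) = 1021384.
Each occurs with probability p³ ≈ (0.14744)³ ≈ 3.2052599e-03.
By linearity: E[X] = C(184, 3)·p³ ≈ 1021384 · 3.2052599e-03 ≈ 3273.80119.
Since α = 1/2 < 1, p = c/n^{1/2} ≫ 1/n is above the triangle threshold p ~ 1/n. Asymptotically E[X] ~ (c³/6)·n^{3(1−α)} = (2³/6)·n^{1.5} → ∞; triangles are abundant w.h.p.

E[X] ≈ 3273.80119; in regime p = Θ(1/n^{1/2}) E[X] diverges (above the triangle threshold p ~ 1/n).


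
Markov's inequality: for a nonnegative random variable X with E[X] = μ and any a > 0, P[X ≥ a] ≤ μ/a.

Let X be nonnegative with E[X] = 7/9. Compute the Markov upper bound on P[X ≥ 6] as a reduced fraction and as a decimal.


μ = E[X] = 7/9, a = 6.
Markov: P[X ≥ 6] ≤ μ/a = (7/9)/6 = 7/54.
Numerically: ≈ 0.1296.
(Since a = 6 > μ = 0.7778, the bound 7/54 is < 1 and informative.)

P[X ≥ 6] ≤ 7/54 ≈ 0.1296.


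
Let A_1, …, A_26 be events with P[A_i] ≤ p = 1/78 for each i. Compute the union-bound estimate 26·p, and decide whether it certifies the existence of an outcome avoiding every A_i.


Union bound: P[∪_{i=1}^{26} A_i] ≤ Σ_i P[A_i] ≤ 26·p = 26·(1/78) = 1/3.
Numerically: 1/3 ≈ 0.3333333.
Is 1/3 < 1? YES.
Since P[∪ A_i] ≤ 1/3 < 1, the complement has P[∩ A_i^c] ≥ 1 − 1/3 = 2/3 > 0, so some outcome avoids every A_i.

26·p = 1/3 ≈ 0.3333333; existence CERTIFIED by the union bound.


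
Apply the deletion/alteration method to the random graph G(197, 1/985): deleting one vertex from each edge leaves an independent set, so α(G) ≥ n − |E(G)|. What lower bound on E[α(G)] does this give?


E[|E(G)|] = C(197, 2)·p = 19306 · (1/985) = 98/5.
E[α(G)] ≥ n − E[|E(G)|] = 197 − 98/5 = 887/5.
Numerically: ≈ 177.40000.
(This is only a lower bound; the true E[α(G)] may be larger.)

E[α(G)] ≥ 887/5 ≈ 177.40000.


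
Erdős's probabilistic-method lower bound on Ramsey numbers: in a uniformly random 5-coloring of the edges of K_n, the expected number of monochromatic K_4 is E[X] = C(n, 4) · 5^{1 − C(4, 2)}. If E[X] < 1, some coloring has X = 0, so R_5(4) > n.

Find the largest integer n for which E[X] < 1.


We need C(n, 4) · 5^{1 − 6} < 1, i.e. C(n, 4) < 5^{6 − 1} = 3125.
Check values of n near the boundary:
  n = 12: C(12, 4) = 495; 495 < 3125? YES
  n = 13: C(13, 4) = 715; 715 < 3125? YES
  n = 14: C(14, 4) = 1001; 1001 < 3125? YES
  n = 15: C(15, 4) = 1365; 1365 < 3125? YES
  n = 16: C(16, 4) = 1820; 1820 < 3125? YES
  n = 17: C(17, 4) = 2380; 2380 < 3125? YES
  n = 18: C(18, 4) = 3060; 3060 < 3125? YES
  n = 19: C(19, 4) = 3876; 3876 < 3125? NO
The largest n with C(n, 4) < 3125 is n = 18 (where E[X] = 612/625 ≈ 0.979). Hence R_5(4) > 18, i.e. R_5(4) ≥ 19.

Largest n = 18; hence R_5(4) > 18.


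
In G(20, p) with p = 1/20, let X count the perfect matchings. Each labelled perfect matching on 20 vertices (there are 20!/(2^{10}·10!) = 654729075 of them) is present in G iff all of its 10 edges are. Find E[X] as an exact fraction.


K_20 has 20!/(2^{10}·10!) = 654729075 labelled perfect matchings.
For each such perfect matching H, let X_H = 1 if all 10 edges of H are present in G. Then P[X_H = 1] = p^{10} = (1/20)^{10} = 1/10240000000000.
By linearity of expectation: E[X] = Σ_H E[X_H] = 654729075 · p^{10} = 654729075 · 1/10240000000000 = 26189163/409600000000.
Numerically: E[X] ≈ 6.3938e-05.

E[X] = 654729075 · (1/20)^{10} = 26189163/409600000000 ≈ 6.3938e-05.


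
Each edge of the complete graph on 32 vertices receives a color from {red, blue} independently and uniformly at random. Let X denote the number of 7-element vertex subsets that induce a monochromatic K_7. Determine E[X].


Let X = Σ_S X_S over the C(32, 7) = 3365856 subsets S of size 7, where X_S = 1 if the K_7 on S is monochromatic.
For a fixed S, the K_7 on S has C(7, 2) = 21 edges. P[all 21 edges red] = (1/2)^21, and likewise for blue, so P[monochromatic] = 2·(1/2)^21 = 2^{1 − 21} = 1/1048576.
By linearity: E[X] = C(32, 7) · 2^{1 − 21} = 3365856 · 1/1048576 = 105183/32768.
Numerically: E[X] ≈ 3.210.

E[X] = C(32,7)·2^(1−C(7,2)) = 105183/32768 ≈ 3.210.


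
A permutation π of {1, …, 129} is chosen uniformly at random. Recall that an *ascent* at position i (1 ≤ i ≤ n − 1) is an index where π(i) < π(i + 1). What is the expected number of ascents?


Write X = Σ X_I over i = 1, …, 128, with X_I the indicator of one ascent.
There are 128 indicators.
For each fixed i, the pair (π(i), π(i+1)) is a uniformly random ordered pair of distinct values from {1, …, 129}; by symmetry P[π(i) < π(i+1)] = 1/2.
By linearity: E[X] = 128 · (1/2) = (129 − 1) · (1/2) = 64 ≈ 64.000.

E[X] = 64 = 64.000.


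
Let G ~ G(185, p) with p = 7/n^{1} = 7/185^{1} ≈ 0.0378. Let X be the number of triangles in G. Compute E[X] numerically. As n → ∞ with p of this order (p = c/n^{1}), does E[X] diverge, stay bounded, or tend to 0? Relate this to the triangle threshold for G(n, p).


Number of potential triangles: C(185, 3) = 1038220.
Each occurs with probability p³ ≈ (0.0378)³ ≈ 5.41725e-05.
By linearity: E[X] = C(185, 3)·p³ ≈ 1038220 · 5.41725e-05 ≈ 56.243.
Here α = 1, so p = 7/n is exactly at the triangle threshold p ~ 1/n. Asymptotically E[X] → c³/6 = 7³/6 = 343/6 ≈ 57.167, a bounded constant. In this regime the triangle count is asymptotically Poisson(c³/6).

E[X] ≈ 56.243; in regime p = Θ(1/n^{1}) E[X] stays bounded (at the triangle threshold p ~ 1/n).


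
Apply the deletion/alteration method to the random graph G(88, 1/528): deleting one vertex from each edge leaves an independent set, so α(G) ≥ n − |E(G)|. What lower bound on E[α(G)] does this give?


E[|E(G)|] = C(88, 2)·p = 3828 · (1/528) = 29/4.
E[α(G)] ≥ n − E[|E(G)|] = 88 − 29/4 = 323/4.
Numerically: ≈ 80.750000.
(This is only a lower bound; the true E[α(G)] may be larger.)

E[α(G)] ≥ 323/4 ≈ 80.750000.


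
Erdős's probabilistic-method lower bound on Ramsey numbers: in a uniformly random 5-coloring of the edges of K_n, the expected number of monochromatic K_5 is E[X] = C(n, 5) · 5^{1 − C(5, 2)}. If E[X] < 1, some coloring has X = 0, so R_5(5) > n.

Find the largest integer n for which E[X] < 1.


We need C(n, 5) · 5^{1 − 10} < 1, i.e. C(n, 5) < 5^{10 − 1} = 1953125.
Check values of n near the boundary:
  n = 44: C(44, 5) = 1086008; 1086008 < 1953125? YES
  n = 45: C(45, 5) = 1221759; 1221759 < 1953125? YES
  n = 46: C(46, 5) = 1370754; 1370754 < 1953125? YES
  n = 47: C(47, 5) = 1533939; 1533939 < 1953125? YES
  n = 48: C(48, 5) = 1712304; 1712304 < 1953125? YES
  n = 49: C(49, 5) = 1906884; 1906884 < 1953125? YES
  n = 50: C(50, 5) = 2118760; 2118760 < 1953125? NO
The largest n with C(n, 5) < 1953125 is n = 49 (where E[X] = 1906884/1953125 ≈ 0.9763). Hence R_5(5) > 49, i.e. R_5(5) ≥ 50.

Largest n = 49; hence R_5(5) > 49.


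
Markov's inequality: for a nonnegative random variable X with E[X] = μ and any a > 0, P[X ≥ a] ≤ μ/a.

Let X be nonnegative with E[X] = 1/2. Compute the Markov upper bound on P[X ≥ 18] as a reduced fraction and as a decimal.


μ = E[X] = 1/2, a = 18.
Markov: P[X ≥ 18] ≤ μ/a = (1/2)/18 = 1/36.
Numerically: ≈ 0.027778.
(Since a = 18 > μ = 0.500000, the bound 1/36 is < 1 and informative.)

P[X ≥ 18] ≤ 1/36 ≈ 0.027778.


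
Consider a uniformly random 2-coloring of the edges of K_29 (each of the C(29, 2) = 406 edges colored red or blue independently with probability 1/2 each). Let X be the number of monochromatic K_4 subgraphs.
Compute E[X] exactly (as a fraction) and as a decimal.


Let X = Σ_S X_S over the C(29, 4) = 23751 subsets S of size 4, where X_S = 1 if the K_4 on S is monochromatic.
For a fixed S, the K_4 on S has C(4, 2) = 6 edges. P[all 6 edges red] = (1/2)^6, and likewise for blue, so P[monochromatic] = 2·(1/2)^6 = 2^{1 − 6} = 1/32.
By linearity of expectation: E[X] = C(29, 4) · 2^{1 − 6} = 23751 · 1/32 = 23751/32.
Numerically: E[X] ≈ 742.218750.

E[X] = C(29,4)·2^(1−C(4,2)) = 23751/32 ≈ 742.218750.
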